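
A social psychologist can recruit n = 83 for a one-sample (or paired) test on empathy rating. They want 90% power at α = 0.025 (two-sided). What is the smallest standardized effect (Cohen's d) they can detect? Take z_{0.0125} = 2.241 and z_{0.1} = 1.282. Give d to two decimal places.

d_min ≈ 0.39

For a single sample (or paired design) of n = 83: d_min = (z_{α/2} + z_β)/√n.
z-sum = 2.241 + 1.282 = 3.523.
d_min = 3.523 / √83 = 3.523 / 9.110 = 0.387.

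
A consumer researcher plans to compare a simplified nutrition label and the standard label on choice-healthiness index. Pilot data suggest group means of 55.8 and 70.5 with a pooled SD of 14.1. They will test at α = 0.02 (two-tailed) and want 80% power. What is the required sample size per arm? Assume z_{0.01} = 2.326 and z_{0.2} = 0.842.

n = 19 per group

Cohen's d = |M₁ − M₂| / SD_pooled = |55.8 − 70.5| / 14.1 = 14.7 / 14.1 = 1.043.
For two independent groups with equal n: n = 2·((z_{α/2} + z_β) / d)².
z_{α/2} + z_β = 2.326 + 0.842 = 3.168.
n = 2 × (3.168 / 1.043)² = 2 × 3.037² = 2 × 9.23 = 18.5.
Round up to the next whole participant.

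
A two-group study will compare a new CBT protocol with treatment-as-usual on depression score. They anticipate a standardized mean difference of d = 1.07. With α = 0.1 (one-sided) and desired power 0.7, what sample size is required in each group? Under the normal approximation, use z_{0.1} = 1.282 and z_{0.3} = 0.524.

For two independent groups with equal n: n = 2·((z_{α} + z_β) / d)².
z_{α} + z_β = 1.282 + 0.524 = 1.806.
n = 2 × (1.806 / 1.07)² = 2 × 1.688² = 2 × 2.85 = 5.7.
Round up to the next whole participant.

n = 6 per group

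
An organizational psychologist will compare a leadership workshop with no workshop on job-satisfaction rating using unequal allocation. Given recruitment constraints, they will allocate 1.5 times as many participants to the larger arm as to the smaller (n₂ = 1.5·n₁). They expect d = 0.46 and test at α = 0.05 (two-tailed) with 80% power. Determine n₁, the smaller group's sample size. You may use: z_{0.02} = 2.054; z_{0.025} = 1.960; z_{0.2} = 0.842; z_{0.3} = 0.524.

n₁ = 62

With allocation ratio k = n₂/n₁ = 1.5, Var(x̄₁−x̄₂) = σ²(1/n₁ + 1/(k·n₁)) = σ²·(k+1)/(k·n₁).
So n₁ = (1 + 1/k)·((z_{α/2} + z_β)/d)² = 1.667 × (2.802/0.46)².
n₁ = 1.667 × 37.10 = 61.8.
Round up: n₁ = 62, giving n₂ = 1.5 × 62 = 93.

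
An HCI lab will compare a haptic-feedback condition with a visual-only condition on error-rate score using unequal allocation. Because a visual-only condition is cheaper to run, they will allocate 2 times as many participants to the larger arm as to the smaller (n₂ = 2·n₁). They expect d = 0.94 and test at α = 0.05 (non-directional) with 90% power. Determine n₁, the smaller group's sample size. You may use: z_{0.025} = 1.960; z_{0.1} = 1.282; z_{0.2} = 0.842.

With allocation ratio k = n₂/n₁ = 2, Var(x̄₁−x̄₂) = σ²(1/n₁ + 1/(k·n₁)) = σ²·(k+1)/(k·n₁).
So n₁ = (1 + 1/k)·((z_{α/2} + z_β)/d)² = 1.500 × (3.242/0.94)².
n₁ = 1.500 × 11.90 = 17.8.
Round up: n₁ = 18, giving n₂ = 2 × 18 = 36.

n₁ = 18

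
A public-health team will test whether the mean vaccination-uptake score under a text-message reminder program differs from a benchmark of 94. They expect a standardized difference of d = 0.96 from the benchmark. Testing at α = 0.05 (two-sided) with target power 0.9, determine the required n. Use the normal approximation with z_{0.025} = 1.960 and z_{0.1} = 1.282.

n = 12

For a one-sample test: n = ((z_{α/2} + z_β) / d)².
z_{α/2} + z_β = 1.960 + 1.282 = 3.242.
n = (3.242 / 0.96)² = 3.377² = 11.40.
Round up.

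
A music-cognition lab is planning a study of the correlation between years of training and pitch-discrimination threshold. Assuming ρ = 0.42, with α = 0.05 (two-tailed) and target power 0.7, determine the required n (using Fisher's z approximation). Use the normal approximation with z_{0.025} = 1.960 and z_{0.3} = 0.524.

n = 34

Fisher's z: C = ½·ln((1+r)/(1−r)) = ½·ln(2.4483) = 0.4477.
n = ((z_{α/2} + z_β)/C)² + 3.
(1.960 + 0.524) / 0.4477 = 2.484 / 0.4477 = 5.548.
n = 5.548² + 3 = 30.78 + 3 = 33.8.
Round up.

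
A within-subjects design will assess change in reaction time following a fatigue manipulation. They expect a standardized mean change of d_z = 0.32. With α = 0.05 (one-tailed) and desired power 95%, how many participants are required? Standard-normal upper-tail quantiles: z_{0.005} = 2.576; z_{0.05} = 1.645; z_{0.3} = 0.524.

For a paired (one-sample on differences) test: n = ((z_{α} + z_β) / d)².
z_{α} + z_β = 1.645 + 1.645 = 3.290.
n = (3.290 / 0.32)² = 10.281² = 105.70.
Round up.

n = 106 pairs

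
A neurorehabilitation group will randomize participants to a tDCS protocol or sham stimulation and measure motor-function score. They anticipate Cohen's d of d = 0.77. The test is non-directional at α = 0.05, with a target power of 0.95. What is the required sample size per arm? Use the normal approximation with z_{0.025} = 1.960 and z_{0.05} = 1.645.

n = 44 per group

For two independent groups with equal n: n = 2·((z_{α/2} + z_β) / d)².
z_{α/2} + z_β = 1.960 + 1.645 = 3.605.
n = 2 × (3.605 / 0.77)² = 2 × 4.682² = 2 × 21.92 = 43.8.
Round up to the next whole participant.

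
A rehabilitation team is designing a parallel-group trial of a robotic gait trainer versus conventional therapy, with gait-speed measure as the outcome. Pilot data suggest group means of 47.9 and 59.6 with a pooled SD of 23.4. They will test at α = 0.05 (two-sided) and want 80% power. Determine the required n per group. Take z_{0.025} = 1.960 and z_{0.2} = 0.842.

n = 63 per group

Cohen's d = |M₁ − M₂| / SD_pooled = |47.9 − 59.6| / 23.4 = 11.7 / 23.4 = 0.500.
For two independent groups with equal n: n = 2·((z_{α/2} + z_β) / d)².
z_{α/2} + z_β = 1.960 + 0.842 = 2.802.
n = 2 × (2.802 / 0.500)² = 2 × 5.604² = 2 × 31.40 = 62.8.
Round up to the next whole participant.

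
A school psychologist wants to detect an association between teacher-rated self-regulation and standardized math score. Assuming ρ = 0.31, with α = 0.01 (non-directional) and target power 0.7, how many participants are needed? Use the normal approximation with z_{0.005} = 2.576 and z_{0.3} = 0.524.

n = 97

Fisher's z: C = ½·ln((1+r)/(1−r)) = ½·ln(1.8986) = 0.3205.
n = ((z_{α/2} + z_β)/C)² + 3.
(2.576 + 0.524) / 0.3205 = 3.100 / 0.3205 = 9.672.
n = 9.672² + 3 = 93.56 + 3 = 96.6.
Round up.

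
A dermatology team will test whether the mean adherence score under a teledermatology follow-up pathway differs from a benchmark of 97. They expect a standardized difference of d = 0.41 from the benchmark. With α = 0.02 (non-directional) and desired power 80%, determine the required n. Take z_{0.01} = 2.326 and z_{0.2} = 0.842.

For a one-sample test: n = ((z_{α/2} + z_β) / d)².
z_{α/2} + z_β = 2.326 + 0.842 = 3.168.
n = (3.168 / 0.41)² = 7.727² = 59.70.
Round up.

n = 60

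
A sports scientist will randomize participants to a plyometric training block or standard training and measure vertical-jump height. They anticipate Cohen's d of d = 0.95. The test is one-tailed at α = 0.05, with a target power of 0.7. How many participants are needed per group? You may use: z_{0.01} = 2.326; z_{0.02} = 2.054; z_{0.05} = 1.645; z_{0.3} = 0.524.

n = 11 per group

For two independent groups with equal n: n = 2·((z_{α} + z_β) / d)².
z_{α} + z_β = 1.645 + 0.524 = 2.169.
n = 2 × (2.169 / 0.95)² = 2 × 2.283² = 2 × 5.21 = 10.4.
Round up to the next whole participant.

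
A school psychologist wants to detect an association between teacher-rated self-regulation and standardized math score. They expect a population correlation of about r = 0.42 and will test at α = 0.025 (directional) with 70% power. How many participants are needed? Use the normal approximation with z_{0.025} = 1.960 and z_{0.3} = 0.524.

Fisher's z: C = ½·ln((1+r)/(1−r)) = ½·ln(2.4483) = 0.4477.
n = ((z_{α} + z_β)/C)² + 3.
(1.960 + 0.524) / 0.4477 = 2.484 / 0.4477 = 5.548.
n = 5.548² + 3 = 30.78 + 3 = 33.8.
Round up.

n = 34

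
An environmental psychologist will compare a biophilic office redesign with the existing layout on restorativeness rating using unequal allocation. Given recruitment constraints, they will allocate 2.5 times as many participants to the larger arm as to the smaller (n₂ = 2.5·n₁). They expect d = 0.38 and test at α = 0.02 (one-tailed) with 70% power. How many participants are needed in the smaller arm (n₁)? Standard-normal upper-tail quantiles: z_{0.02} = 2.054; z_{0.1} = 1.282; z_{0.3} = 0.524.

n₁ = 65

With allocation ratio k = n₂/n₁ = 2.5, Var(x̄₁−x̄₂) = σ²(1/n₁ + 1/(k·n₁)) = σ²·(k+1)/(k·n₁).
So n₁ = (1 + 1/k)·((z_{α} + z_β)/d)² = 1.400 × (2.578/0.38)².
n₁ = 1.400 × 46.03 = 64.4.
Round up: n₁ = 65, giving n₂ = ⌈2.5 × 65⌉ = ⌈162.5⌉ = 163.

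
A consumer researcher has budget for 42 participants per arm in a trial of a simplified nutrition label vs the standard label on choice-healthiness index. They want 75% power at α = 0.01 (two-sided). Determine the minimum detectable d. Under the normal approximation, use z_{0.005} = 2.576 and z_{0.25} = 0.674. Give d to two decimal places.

d_min ≈ 0.71

For two independent groups of n = 42 each: d_min = (z_{α/2} + z_β)·√(2/n).
z-sum = 2.576 + 0.674 = 3.250.
d_min = 3.250 × √(2/42) = 3.250 × 0.2182 = 0.709.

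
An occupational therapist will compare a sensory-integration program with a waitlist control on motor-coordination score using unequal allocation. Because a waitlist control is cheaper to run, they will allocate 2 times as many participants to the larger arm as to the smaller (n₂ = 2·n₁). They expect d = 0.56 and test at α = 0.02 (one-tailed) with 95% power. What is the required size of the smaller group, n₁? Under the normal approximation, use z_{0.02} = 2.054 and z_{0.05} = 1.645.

n₁ = 66

With allocation ratio k = n₂/n₁ = 2, Var(x̄₁−x̄₂) = σ²(1/n₁ + 1/(k·n₁)) = σ²·(k+1)/(k·n₁).
So n₁ = (1 + 1/k)·((z_{α} + z_β)/d)² = 1.500 × (3.699/0.56)².
n₁ = 1.500 × 43.63 = 65.4.
Round up: n₁ = 66, giving n₂ = 2 × 66 = 132.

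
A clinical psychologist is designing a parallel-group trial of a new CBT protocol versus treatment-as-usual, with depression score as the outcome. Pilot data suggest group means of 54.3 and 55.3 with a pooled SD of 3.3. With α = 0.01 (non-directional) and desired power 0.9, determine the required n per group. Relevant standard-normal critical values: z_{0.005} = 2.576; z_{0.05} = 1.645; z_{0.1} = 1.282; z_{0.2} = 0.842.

n = 325 per group

Cohen's d = |M₁ − M₂| / SD_pooled = |54.3 − 55.3| / 3.3 = 1.0 / 3.3 = 0.303.
For two independent groups with equal n: n = 2·((z_{α/2} + z_β) / d)².
z_{α/2} + z_β = 2.576 + 1.282 = 3.858.
n = 2 × (3.858 / 0.303)² = 2 × 12.733² = 2 × 162.12 = 324.2.
Round up to the next whole participant.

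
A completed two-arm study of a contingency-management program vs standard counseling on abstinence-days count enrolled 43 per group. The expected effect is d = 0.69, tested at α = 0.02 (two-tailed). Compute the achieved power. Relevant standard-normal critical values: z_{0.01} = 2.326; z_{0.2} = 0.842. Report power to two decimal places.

power ≈ 0.81

For two equal groups, power = Φ(d·√(n/2) − z_{α/2}).
d·√(n/2) = 0.69 × √(43/2) = 0.69 × 4.637 = 3.199.
z_β = 3.199 − 2.326 = 0.873.
Power = Φ(0.873) = 0.809.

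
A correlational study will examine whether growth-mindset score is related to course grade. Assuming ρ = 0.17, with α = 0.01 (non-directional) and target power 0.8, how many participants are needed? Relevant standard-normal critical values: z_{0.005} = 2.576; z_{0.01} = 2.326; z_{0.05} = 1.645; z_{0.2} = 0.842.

Fisher's z: C = ½·ln((1+r)/(1−r)) = ½·ln(1.4096) = 0.1717.
n = ((z_{α/2} + z_β)/C)² + 3.
(2.576 + 0.842) / 0.1717 = 3.418 / 0.1717 = 19.907.
n = 19.907² + 3 = 396.28 + 3 = 399.3.
Round up.

n = 400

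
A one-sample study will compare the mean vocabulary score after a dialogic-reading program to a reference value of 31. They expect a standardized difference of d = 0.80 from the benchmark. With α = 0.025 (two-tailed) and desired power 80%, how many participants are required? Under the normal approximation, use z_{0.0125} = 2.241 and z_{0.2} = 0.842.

For a one-sample test: n = ((z_{α/2} + z_β) / d)².
z_{α/2} + z_β = 2.241 + 0.842 = 3.083.
n = (3.083 / 0.80)² = 3.854² = 14.85.
Round up.

n = 15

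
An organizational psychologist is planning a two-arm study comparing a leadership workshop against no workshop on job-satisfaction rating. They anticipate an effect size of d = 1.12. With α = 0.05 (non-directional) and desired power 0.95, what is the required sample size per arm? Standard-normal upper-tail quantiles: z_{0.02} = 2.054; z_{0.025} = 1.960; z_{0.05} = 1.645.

For two independent groups with equal n: n = 2·((z_{α/2} + z_β) / d)².
z_{α/2} + z_β = 1.960 + 1.645 = 3.605.
n = 2 × (3.605 / 1.12)² = 2 × 3.219² = 2 × 10.36 = 20.7.
Round up to the next whole participant.

n = 21 per group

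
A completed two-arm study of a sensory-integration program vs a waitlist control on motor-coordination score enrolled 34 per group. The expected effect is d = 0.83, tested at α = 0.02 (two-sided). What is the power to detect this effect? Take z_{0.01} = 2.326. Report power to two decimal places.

For two equal groups, power = Φ(d·√(n/2) − z_{α/2}).
d·√(n/2) = 0.83 × √(34/2) = 0.83 × 4.123 = 3.422.
z_β = 3.422 − 2.326 = 1.096.
Power = Φ(1.096) = 0.863.

power ≈ 0.86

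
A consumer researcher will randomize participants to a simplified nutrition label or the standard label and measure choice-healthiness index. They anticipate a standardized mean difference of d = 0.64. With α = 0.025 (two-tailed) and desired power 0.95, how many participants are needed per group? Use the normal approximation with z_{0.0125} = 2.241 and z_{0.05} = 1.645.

n = 74 per group

For two independent groups with equal n: n = 2·((z_{α/2} + z_β) / d)².
z_{α/2} + z_β = 2.241 + 1.645 = 3.886.
n = 2 × (3.886 / 0.64)² = 2 × 6.072² = 2 × 36.87 = 73.7.
Round up to the next whole participant.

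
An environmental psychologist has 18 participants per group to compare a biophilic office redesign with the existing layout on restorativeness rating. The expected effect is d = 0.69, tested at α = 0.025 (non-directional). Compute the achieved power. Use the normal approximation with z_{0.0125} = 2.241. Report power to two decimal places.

For two equal groups, power = Φ(d·√(n/2) − z_{α/2}).
d·√(n/2) = 0.69 × √(18/2) = 0.69 × 3.000 = 2.070.
z_β = 2.070 − 2.241 = -0.171.
Power = Φ(-0.171) = 0.432.

power ≈ 0.43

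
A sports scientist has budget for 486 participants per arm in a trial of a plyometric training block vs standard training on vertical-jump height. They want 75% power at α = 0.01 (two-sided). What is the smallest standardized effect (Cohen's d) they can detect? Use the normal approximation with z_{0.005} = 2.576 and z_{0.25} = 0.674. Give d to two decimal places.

For two independent groups of n = 486 each: d_min = (z_{α/2} + z_β)·√(2/n).
z-sum = 2.576 + 0.674 = 3.250.
d_min = 3.250 × √(2/486) = 3.250 × 0.0642 = 0.208.

d_min ≈ 0.21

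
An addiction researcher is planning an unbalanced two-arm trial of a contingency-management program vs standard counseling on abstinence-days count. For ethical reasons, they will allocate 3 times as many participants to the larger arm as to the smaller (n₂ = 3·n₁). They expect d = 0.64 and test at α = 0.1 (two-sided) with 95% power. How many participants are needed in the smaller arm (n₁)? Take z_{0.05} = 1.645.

n₁ = 36

With allocation ratio k = n₂/n₁ = 3, Var(x̄₁−x̄₂) = σ²(1/n₁ + 1/(k·n₁)) = σ²·(k+1)/(k·n₁).
So n₁ = (1 + 1/k)·((z_{α/2} + z_β)/d)² = 1.333 × (3.290/0.64)².
n₁ = 1.333 × 26.43 = 35.2.
Round up: n₁ = 36, giving n₂ = 3 × 36 = 108.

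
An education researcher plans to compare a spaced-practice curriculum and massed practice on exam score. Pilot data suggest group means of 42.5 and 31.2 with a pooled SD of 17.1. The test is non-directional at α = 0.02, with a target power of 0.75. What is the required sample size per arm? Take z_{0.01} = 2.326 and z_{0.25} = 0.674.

Cohen's d = |M₁ − M₂| / SD_pooled = |42.5 − 31.2| / 17.1 = 11.3 / 17.1 = 0.661.
For two independent groups with equal n: n = 2·((z_{α/2} + z_β) / d)².
z_{α/2} + z_β = 2.326 + 0.674 = 3.000.
n = 2 × (3.000 / 0.661)² = 2 × 4.539² = 2 × 20.60 = 41.2.
Round up to the next whole participant.

n = 42 per group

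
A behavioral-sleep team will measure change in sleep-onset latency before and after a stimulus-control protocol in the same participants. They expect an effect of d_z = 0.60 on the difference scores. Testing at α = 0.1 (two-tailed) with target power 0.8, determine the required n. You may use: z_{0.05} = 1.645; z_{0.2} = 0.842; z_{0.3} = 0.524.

n = 18 pairs

For a paired (one-sample on differences) test: n = ((z_{α/2} + z_β) / d)².
z_{α/2} + z_β = 1.645 + 0.842 = 2.487.
n = (2.487 / 0.60)² = 4.145² = 17.18.
Round up.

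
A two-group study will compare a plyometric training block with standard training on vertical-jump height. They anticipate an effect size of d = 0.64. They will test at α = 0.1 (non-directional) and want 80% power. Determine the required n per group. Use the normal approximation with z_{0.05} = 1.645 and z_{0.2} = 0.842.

For two independent groups with equal n: n = 2·((z_{α/2} + z_β) / d)².
z_{α/2} + z_β = 1.645 + 0.842 = 2.487.
n = 2 × (2.487 / 0.64)² = 2 × 3.886² = 2 × 15.10 = 30.2.
Round up to the next whole participant.

n = 31 per group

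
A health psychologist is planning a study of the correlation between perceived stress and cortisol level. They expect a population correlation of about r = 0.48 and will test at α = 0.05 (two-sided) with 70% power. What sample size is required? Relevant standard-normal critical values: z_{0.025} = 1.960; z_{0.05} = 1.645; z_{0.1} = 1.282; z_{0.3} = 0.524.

n = 26

Fisher's z: C = ½·ln((1+r)/(1−r)) = ½·ln(2.8462) = 0.5230.
n = ((z_{α/2} + z_β)/C)² + 3.
(1.960 + 0.524) / 0.5230 = 2.484 / 0.5230 = 4.750.
n = 4.750² + 3 = 22.56 + 3 = 25.6.
Round up.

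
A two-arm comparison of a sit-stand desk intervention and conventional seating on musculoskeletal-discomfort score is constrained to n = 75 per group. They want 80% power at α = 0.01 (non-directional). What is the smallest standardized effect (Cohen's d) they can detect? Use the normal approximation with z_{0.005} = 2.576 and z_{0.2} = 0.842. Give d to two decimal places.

d_min ≈ 0.56

For two independent groups of n = 75 each: d_min = (z_{α/2} + z_β)·√(2/n).
z-sum = 2.576 + 0.842 = 3.418.
d_min = 3.418 × √(2/75) = 3.418 × 0.1633 = 0.558.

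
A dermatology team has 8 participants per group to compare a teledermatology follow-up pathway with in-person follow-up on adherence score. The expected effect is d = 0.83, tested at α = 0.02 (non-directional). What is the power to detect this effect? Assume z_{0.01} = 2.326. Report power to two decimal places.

For two equal groups, power = Φ(d·√(n/2) − z_{α/2}).
d·√(n/2) = 0.83 × √(8/2) = 0.83 × 2.000 = 1.660.
z_β = 1.660 − 2.326 = -0.666.
Power = Φ(-0.666) = 0.253.

power ≈ 0.25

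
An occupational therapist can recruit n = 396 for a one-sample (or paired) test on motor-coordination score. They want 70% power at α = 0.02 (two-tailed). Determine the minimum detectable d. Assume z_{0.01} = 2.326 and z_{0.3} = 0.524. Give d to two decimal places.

For a single sample (or paired design) of n = 396: d_min = (z_{α/2} + z_β)/√n.
z-sum = 2.326 + 0.524 = 2.850.
d_min = 2.850 / √396 = 2.850 / 19.900 = 0.143.

d_min ≈ 0.14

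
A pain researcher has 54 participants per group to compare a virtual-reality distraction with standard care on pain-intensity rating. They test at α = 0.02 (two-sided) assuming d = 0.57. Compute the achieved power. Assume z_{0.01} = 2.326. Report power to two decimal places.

power ≈ 0.74

For two equal groups, power = Φ(d·√(n/2) − z_{α/2}).
d·√(n/2) = 0.57 × √(54/2) = 0.57 × 5.196 = 2.962.
z_β = 2.962 − 2.326 = 0.636.
Power = Φ(0.636) = 0.738.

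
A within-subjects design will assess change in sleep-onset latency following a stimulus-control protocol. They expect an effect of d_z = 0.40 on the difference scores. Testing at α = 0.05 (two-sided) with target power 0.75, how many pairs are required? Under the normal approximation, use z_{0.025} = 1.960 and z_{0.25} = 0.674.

n = 44 pairs

For a paired (one-sample on differences) test: n = ((z_{α/2} + z_β) / d)².
z_{α/2} + z_β = 1.960 + 0.674 = 2.634.
n = (2.634 / 0.40)² = 6.585² = 43.36.
Round up.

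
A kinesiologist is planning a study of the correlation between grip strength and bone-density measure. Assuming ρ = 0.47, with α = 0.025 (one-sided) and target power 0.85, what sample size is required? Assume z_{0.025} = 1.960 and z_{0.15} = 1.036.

Fisher's z: C = ½·ln((1+r)/(1−r)) = ½·ln(2.7736) = 0.5101.
n = ((z_{α} + z_β)/C)² + 3.
(1.960 + 1.036) / 0.5101 = 2.996 / 0.5101 = 5.873.
n = 5.873² + 3 = 34.50 + 3 = 37.5.
Round up.

n = 38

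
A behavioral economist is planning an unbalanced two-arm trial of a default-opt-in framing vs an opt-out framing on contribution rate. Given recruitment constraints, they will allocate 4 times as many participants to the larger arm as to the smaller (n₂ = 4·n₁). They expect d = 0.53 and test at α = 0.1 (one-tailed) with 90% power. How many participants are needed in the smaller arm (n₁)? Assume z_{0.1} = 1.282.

n₁ = 30

With allocation ratio k = n₂/n₁ = 4, Var(x̄₁−x̄₂) = σ²(1/n₁ + 1/(k·n₁)) = σ²·(k+1)/(k·n₁).
So n₁ = (1 + 1/k)·((z_{α} + z_β)/d)² = 1.250 × (2.564/0.53)².
n₁ = 1.250 × 23.40 = 29.3.
Round up: n₁ = 30, giving n₂ = 4 × 30 = 120.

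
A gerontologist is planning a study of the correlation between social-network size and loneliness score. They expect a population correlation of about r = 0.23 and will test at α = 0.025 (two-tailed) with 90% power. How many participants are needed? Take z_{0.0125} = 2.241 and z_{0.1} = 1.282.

Fisher's z: C = ½·ln((1+r)/(1−r)) = ½·ln(1.5974) = 0.2342.
n = ((z_{α/2} + z_β)/C)² + 3.
(2.241 + 1.282) / 0.2342 = 3.523 / 0.2342 = 15.043.
n = 15.043² + 3 = 226.28 + 3 = 229.3.
Round up.

n = 230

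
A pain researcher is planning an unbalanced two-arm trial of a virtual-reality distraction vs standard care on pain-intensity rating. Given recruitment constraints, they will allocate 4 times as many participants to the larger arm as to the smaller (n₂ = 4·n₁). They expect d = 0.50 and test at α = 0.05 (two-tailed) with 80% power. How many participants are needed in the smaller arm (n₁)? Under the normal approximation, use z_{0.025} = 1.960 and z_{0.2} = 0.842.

n₁ = 40

With allocation ratio k = n₂/n₁ = 4, Var(x̄₁−x̄₂) = σ²(1/n₁ + 1/(k·n₁)) = σ²·(k+1)/(k·n₁).
So n₁ = (1 + 1/k)·((z_{α/2} + z_β)/d)² = 1.250 × (2.802/0.50)².
n₁ = 1.250 × 31.40 = 39.3.
Round up: n₁ = 40, giving n₂ = 4 × 40 = 160.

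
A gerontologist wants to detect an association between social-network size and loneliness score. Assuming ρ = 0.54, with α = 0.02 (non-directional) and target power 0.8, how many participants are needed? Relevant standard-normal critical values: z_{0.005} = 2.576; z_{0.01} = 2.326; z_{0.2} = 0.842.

Fisher's z: C = ½·ln((1+r)/(1−r)) = ½·ln(3.3478) = 0.6042.
n = ((z_{α/2} + z_β)/C)² + 3.
(2.326 + 0.842) / 0.6042 = 3.168 / 0.6042 = 5.243.
n = 5.243² + 3 = 27.49 + 3 = 30.5.
Round up.

n = 31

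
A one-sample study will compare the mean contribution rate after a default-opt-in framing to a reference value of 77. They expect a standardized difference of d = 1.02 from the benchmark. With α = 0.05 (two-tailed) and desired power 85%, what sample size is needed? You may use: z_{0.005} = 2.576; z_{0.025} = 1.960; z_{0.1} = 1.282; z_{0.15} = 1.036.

For a one-sample test: n = ((z_{α/2} + z_β) / d)².
z_{α/2} + z_β = 1.960 + 1.036 = 2.996.
n = (2.996 / 1.02)² = 2.937² = 8.63.
Round up.

n = 9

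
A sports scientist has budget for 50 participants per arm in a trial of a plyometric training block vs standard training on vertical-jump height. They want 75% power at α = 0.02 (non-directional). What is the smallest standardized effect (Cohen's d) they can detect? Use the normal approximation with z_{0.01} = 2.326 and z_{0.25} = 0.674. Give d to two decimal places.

d_min ≈ 0.60

For two independent groups of n = 50 each: d_min = (z_{α/2} + z_β)·√(2/n).
z-sum = 2.326 + 0.674 = 3.000.
d_min = 3.000 × √(2/50) = 3.000 × 0.2000 = 0.600.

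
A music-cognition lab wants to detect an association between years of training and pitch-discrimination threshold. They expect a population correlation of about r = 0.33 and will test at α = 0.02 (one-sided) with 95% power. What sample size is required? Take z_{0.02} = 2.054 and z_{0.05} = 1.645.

Fisher's z: C = ½·ln((1+r)/(1−r)) = ½·ln(1.9851) = 0.3428.
n = ((z_{α} + z_β)/C)² + 3.
(2.054 + 1.645) / 0.3428 = 3.699 / 0.3428 = 10.791.
n = 10.791² + 3 = 116.44 + 3 = 119.4.
Round up.

n = 120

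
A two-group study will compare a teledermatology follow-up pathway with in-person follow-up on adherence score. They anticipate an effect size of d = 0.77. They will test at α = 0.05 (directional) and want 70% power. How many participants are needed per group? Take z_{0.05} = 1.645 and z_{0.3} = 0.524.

For two independent groups with equal n: n = 2·((z_{α} + z_β) / d)².
z_{α} + z_β = 1.645 + 0.524 = 2.169.
n = 2 × (2.169 / 0.77)² = 2 × 2.817² = 2 × 7.93 = 15.9.
Round up to the next whole participant.

n = 16 per group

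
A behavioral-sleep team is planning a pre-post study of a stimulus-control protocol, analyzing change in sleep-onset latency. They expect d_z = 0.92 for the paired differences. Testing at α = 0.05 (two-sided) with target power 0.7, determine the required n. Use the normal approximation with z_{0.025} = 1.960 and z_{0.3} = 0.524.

For a paired (one-sample on differences) test: n = ((z_{α/2} + z_β) / d)².
z_{α/2} + z_β = 1.960 + 0.524 = 2.484.
n = (2.484 / 0.92)² = 2.700² = 7.29.
Round up.

n = 8 pairs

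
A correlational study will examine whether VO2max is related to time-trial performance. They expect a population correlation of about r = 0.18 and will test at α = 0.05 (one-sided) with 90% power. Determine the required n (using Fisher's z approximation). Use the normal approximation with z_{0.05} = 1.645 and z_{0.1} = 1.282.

Fisher's z: C = ½·ln((1+r)/(1−r)) = ½·ln(1.4390) = 0.1820.
n = ((z_{α} + z_β)/C)² + 3.
(1.645 + 1.282) / 0.1820 = 2.927 / 0.1820 = 16.082.
n = 16.082² + 3 = 258.64 + 3 = 261.6.
Round up.

n = 262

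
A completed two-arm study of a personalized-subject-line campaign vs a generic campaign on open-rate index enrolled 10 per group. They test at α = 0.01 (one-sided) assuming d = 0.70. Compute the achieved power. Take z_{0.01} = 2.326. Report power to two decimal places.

power ≈ 0.22

For two equal groups, power = Φ(d·√(n/2) − z_{α}).
d·√(n/2) = 0.70 × √(10/2) = 0.70 × 2.236 = 1.565.
z_β = 1.565 − 2.326 = -0.761.
Power = Φ(-0.761) = 0.223.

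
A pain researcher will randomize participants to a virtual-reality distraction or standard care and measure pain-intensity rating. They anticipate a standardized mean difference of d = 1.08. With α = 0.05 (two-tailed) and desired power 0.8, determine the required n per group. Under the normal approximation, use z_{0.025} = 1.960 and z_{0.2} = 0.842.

For two independent groups with equal n: n = 2·((z_{α/2} + z_β) / d)².
z_{α/2} + z_β = 1.960 + 0.842 = 2.802.
n = 2 × (2.802 / 1.08)² = 2 × 2.594² = 2 × 6.73 = 13.5.
Round up to the next whole participant.

n = 14 per group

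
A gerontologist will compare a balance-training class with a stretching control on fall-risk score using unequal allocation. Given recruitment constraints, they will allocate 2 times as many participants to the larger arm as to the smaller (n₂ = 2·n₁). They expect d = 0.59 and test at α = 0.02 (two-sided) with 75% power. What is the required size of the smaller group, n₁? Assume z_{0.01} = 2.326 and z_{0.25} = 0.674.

n₁ = 39

With allocation ratio k = n₂/n₁ = 2, Var(x̄₁−x̄₂) = σ²(1/n₁ + 1/(k·n₁)) = σ²·(k+1)/(k·n₁).
So n₁ = (1 + 1/k)·((z_{α/2} + z_β)/d)² = 1.500 × (3.000/0.59)².
n₁ = 1.500 × 25.85 = 38.8.
Round up: n₁ = 39, giving n₂ = 2 × 39 = 78.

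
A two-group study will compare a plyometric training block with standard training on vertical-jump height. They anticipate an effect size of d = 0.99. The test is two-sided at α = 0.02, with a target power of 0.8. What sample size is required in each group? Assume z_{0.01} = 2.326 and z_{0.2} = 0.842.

For two independent groups with equal n: n = 2·((z_{α/2} + z_β) / d)².
z_{α/2} + z_β = 2.326 + 0.842 = 3.168.
n = 2 × (3.168 / 0.99)² = 2 × 3.200² = 2 × 10.24 = 20.5.
Round up to the next whole participant.

n = 21 per group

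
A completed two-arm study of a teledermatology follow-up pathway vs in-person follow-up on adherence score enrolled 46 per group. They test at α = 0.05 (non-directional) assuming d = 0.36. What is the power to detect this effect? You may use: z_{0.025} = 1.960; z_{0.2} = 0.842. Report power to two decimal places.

power ≈ 0.41

For two equal groups, power = Φ(d·√(n/2) − z_{α/2}).
d·√(n/2) = 0.36 × √(46/2) = 0.36 × 4.796 = 1.726.
z_β = 1.726 − 1.960 = -0.234.
Power = Φ(-0.234) = 0.408.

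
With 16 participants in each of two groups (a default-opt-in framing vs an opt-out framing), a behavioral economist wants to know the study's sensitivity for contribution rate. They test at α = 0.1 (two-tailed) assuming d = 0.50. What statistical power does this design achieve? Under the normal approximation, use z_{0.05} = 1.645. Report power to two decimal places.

For two equal groups, power = Φ(d·√(n/2) − z_{α/2}).
d·√(n/2) = 0.50 × √(16/2) = 0.50 × 2.828 = 1.414.
z_β = 1.414 − 1.645 = -0.231.
Power = Φ(-0.231) = 0.409.

power ≈ 0.41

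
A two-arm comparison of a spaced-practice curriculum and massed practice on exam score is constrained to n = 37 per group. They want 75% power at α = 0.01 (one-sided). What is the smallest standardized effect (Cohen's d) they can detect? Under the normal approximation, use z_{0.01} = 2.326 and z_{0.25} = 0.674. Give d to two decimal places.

d_min ≈ 0.70

For two independent groups of n = 37 each: d_min = (z_{α} + z_β)·√(2/n).
z-sum = 2.326 + 0.674 = 3.000.
d_min = 3.000 × √(2/37) = 3.000 × 0.2325 = 0.697.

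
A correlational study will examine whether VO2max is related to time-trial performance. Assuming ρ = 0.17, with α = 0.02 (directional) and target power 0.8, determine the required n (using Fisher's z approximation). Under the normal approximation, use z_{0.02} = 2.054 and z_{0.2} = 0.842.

Fisher's z: C = ½·ln((1+r)/(1−r)) = ½·ln(1.4096) = 0.1717.
n = ((z_{α} + z_β)/C)² + 3.
(2.054 + 0.842) / 0.1717 = 2.896 / 0.1717 = 16.867.
n = 16.867² + 3 = 284.48 + 3 = 287.5.
Round up.

n = 288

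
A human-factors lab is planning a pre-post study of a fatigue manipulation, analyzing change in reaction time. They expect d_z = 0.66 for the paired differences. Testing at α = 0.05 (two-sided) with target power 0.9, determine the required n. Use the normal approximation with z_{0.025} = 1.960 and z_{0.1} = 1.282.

n = 25 pairs

For a paired (one-sample on differences) test: n = ((z_{α/2} + z_β) / d)².
z_{α/2} + z_β = 1.960 + 1.282 = 3.242.
n = (3.242 / 0.66)² = 4.912² = 24.13.
Round up.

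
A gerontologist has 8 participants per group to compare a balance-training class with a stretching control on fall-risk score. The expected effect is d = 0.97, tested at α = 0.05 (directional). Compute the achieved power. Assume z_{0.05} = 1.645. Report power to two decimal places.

For two equal groups, power = Φ(d·√(n/2) − z_{α}).
d·√(n/2) = 0.97 × √(8/2) = 0.97 × 2.000 = 1.940.
z_β = 1.940 − 1.645 = 0.295.
Power = Φ(0.295) = 0.616.

power ≈ 0.62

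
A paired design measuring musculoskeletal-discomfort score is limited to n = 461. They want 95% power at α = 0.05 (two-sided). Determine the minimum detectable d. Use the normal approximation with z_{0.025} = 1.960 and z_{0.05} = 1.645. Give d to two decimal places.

d_min ≈ 0.17

For a single sample (or paired design) of n = 461: d_min = (z_{α/2} + z_β)/√n.
z-sum = 1.960 + 1.645 = 3.605.
d_min = 3.605 / √461 = 3.605 / 21.471 = 0.168.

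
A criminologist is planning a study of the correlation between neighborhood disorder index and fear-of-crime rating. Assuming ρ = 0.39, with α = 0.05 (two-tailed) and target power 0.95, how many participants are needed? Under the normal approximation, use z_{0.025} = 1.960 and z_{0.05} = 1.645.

n = 80

Fisher's z: C = ½·ln((1+r)/(1−r)) = ½·ln(2.2787) = 0.4118.
n = ((z_{α/2} + z_β)/C)² + 3.
(1.960 + 1.645) / 0.4118 = 3.605 / 0.4118 = 8.754.
n = 8.754² + 3 = 76.64 + 3 = 79.6.
Round up.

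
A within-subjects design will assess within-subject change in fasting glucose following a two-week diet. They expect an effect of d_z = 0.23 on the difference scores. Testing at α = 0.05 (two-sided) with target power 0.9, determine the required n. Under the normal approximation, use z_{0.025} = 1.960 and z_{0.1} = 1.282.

For a paired (one-sample on differences) test: n = ((z_{α/2} + z_β) / d)².
z_{α/2} + z_β = 1.960 + 1.282 = 3.242.
n = (3.242 / 0.23)² = 14.096² = 198.69.
Round up.

n = 199 pairs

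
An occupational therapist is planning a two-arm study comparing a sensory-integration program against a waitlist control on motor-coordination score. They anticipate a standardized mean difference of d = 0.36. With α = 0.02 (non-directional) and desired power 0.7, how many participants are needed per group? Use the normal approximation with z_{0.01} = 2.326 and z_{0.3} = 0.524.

For two independent groups with equal n: n = 2·((z_{α/2} + z_β) / d)².
z_{α/2} + z_β = 2.326 + 0.524 = 2.850.
n = 2 × (2.850 / 0.36)² = 2 × 7.917² = 2 × 62.67 = 125.3.
Round up to the next whole participant.

n = 126 per group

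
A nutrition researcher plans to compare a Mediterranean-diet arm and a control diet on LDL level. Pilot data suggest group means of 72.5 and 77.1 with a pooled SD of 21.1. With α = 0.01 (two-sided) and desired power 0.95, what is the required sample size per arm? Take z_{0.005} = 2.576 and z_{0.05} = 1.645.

n = 750 per group

Cohen's d = |M₁ − M₂| / SD_pooled = |72.5 − 77.1| / 21.1 = 4.6 / 21.1 = 0.218.
For two independent groups with equal n: n = 2·((z_{α/2} + z_β) / d)².
z_{α/2} + z_β = 2.576 + 1.645 = 4.221.
n = 2 × (4.221 / 0.218)² = 2 × 19.362² = 2 × 374.90 = 749.8.
Round up to the next whole participant.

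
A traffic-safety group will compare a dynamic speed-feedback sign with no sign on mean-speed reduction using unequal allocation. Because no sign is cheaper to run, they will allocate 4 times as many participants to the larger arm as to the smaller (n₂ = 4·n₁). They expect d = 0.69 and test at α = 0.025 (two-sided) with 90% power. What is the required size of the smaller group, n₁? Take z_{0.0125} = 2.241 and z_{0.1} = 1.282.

n₁ = 33

With allocation ratio k = n₂/n₁ = 4, Var(x̄₁−x̄₂) = σ²(1/n₁ + 1/(k·n₁)) = σ²·(k+1)/(k·n₁).
So n₁ = (1 + 1/k)·((z_{α/2} + z_β)/d)² = 1.250 × (3.523/0.69)².
n₁ = 1.250 × 26.07 = 32.6.
Round up: n₁ = 33, giving n₂ = 4 × 33 = 132.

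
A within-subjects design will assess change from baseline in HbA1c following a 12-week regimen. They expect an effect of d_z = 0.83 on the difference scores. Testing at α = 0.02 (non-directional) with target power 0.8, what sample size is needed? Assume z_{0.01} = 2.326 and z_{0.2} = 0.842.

For a paired (one-sample on differences) test: n = ((z_{α/2} + z_β) / d)².
z_{α/2} + z_β = 2.326 + 0.842 = 3.168.
n = (3.168 / 0.83)² = 3.817² = 14.57.
Round up.

n = 15 pairs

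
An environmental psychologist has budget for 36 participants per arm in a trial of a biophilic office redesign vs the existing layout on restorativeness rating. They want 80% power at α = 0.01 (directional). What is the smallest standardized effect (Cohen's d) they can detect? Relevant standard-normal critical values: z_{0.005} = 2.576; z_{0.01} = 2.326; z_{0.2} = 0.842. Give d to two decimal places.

d_min ≈ 0.75

For two independent groups of n = 36 each: d_min = (z_{α} + z_β)·√(2/n).
z-sum = 2.326 + 0.842 = 3.168.
d_min = 3.168 × √(2/36) = 3.168 × 0.2357 = 0.747.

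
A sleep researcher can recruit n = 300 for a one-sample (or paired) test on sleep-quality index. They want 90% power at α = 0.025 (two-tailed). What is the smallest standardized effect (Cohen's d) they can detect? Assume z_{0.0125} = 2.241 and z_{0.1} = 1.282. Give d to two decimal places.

For a single sample (or paired design) of n = 300: d_min = (z_{α/2} + z_β)/√n.
z-sum = 2.241 + 1.282 = 3.523.
d_min = 3.523 / √300 = 3.523 / 17.321 = 0.203.

d_min ≈ 0.20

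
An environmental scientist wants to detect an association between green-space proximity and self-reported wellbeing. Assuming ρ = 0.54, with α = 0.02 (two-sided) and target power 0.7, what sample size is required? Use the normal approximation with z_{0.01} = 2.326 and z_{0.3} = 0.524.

Fisher's z: C = ½·ln((1+r)/(1−r)) = ½·ln(3.3478) = 0.6042.
n = ((z_{α/2} + z_β)/C)² + 3.
(2.326 + 0.524) / 0.6042 = 2.850 / 0.6042 = 4.717.
n = 4.717² + 3 = 22.25 + 3 = 25.2.
Round up.

n = 26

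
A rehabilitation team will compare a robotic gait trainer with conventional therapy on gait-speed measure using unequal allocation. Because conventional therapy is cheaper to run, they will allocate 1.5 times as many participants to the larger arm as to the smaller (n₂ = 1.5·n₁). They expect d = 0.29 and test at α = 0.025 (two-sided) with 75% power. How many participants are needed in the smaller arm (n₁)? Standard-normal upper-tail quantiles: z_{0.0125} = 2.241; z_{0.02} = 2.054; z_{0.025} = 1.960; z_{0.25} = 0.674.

With allocation ratio k = n₂/n₁ = 1.5, Var(x̄₁−x̄₂) = σ²(1/n₁ + 1/(k·n₁)) = σ²·(k+1)/(k·n₁).
So n₁ = (1 + 1/k)·((z_{α/2} + z_β)/d)² = 1.667 × (2.915/0.29)².
n₁ = 1.667 × 101.04 = 168.4.
Round up: n₁ = 169, giving n₂ = ⌈1.5 × 169⌉ = ⌈253.5⌉ = 254.

n₁ = 169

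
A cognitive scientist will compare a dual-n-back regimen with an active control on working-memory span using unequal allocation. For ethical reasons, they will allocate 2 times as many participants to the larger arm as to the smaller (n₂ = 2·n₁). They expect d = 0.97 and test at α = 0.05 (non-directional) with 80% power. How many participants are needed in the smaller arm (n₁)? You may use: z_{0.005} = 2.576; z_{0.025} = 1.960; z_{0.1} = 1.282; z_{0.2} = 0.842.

With allocation ratio k = n₂/n₁ = 2, Var(x̄₁−x̄₂) = σ²(1/n₁ + 1/(k·n₁)) = σ²·(k+1)/(k·n₁).
So n₁ = (1 + 1/k)·((z_{α/2} + z_β)/d)² = 1.500 × (2.802/0.97)².
n₁ = 1.500 × 8.34 = 12.5.
Round up: n₁ = 13, giving n₂ = 2 × 13 = 26.

n₁ = 13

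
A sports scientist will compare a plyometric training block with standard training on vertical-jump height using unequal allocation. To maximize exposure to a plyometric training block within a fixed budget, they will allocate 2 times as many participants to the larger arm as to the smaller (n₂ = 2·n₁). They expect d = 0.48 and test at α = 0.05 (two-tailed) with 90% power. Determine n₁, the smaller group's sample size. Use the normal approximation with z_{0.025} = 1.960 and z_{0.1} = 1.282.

n₁ = 69

With allocation ratio k = n₂/n₁ = 2, Var(x̄₁−x̄₂) = σ²(1/n₁ + 1/(k·n₁)) = σ²·(k+1)/(k·n₁).
So n₁ = (1 + 1/k)·((z_{α/2} + z_β)/d)² = 1.500 × (3.242/0.48)².
n₁ = 1.500 × 45.62 = 68.4.
Round up: n₁ = 69, giving n₂ = 2 × 69 = 138.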